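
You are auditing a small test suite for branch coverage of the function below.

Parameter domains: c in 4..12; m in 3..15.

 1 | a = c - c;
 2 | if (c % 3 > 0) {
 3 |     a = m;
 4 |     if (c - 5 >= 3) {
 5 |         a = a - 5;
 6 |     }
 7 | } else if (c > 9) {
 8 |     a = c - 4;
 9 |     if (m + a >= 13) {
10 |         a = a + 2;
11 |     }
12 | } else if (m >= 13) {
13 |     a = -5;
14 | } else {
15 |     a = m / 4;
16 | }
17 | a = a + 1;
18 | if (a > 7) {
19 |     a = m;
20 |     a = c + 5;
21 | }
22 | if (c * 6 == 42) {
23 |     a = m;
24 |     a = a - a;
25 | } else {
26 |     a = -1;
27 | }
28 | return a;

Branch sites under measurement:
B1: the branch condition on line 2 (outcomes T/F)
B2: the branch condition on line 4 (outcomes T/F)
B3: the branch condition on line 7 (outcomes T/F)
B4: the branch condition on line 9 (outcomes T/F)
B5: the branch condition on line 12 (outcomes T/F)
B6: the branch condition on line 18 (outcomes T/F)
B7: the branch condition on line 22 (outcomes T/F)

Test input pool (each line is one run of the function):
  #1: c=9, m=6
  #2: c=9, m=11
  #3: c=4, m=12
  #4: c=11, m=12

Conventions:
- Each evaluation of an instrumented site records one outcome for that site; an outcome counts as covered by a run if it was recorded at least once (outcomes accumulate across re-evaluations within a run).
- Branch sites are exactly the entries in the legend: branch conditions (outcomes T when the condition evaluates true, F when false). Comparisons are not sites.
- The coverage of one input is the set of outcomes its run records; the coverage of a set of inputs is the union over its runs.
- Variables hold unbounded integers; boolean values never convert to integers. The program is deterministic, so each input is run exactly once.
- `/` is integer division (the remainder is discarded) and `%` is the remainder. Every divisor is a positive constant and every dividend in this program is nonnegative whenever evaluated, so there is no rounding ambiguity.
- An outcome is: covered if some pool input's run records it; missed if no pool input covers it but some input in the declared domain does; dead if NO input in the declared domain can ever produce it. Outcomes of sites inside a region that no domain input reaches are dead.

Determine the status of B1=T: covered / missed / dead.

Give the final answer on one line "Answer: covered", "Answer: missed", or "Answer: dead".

B1=T is recorded by pool input(s) 3, 4 -> covered

Answer: covered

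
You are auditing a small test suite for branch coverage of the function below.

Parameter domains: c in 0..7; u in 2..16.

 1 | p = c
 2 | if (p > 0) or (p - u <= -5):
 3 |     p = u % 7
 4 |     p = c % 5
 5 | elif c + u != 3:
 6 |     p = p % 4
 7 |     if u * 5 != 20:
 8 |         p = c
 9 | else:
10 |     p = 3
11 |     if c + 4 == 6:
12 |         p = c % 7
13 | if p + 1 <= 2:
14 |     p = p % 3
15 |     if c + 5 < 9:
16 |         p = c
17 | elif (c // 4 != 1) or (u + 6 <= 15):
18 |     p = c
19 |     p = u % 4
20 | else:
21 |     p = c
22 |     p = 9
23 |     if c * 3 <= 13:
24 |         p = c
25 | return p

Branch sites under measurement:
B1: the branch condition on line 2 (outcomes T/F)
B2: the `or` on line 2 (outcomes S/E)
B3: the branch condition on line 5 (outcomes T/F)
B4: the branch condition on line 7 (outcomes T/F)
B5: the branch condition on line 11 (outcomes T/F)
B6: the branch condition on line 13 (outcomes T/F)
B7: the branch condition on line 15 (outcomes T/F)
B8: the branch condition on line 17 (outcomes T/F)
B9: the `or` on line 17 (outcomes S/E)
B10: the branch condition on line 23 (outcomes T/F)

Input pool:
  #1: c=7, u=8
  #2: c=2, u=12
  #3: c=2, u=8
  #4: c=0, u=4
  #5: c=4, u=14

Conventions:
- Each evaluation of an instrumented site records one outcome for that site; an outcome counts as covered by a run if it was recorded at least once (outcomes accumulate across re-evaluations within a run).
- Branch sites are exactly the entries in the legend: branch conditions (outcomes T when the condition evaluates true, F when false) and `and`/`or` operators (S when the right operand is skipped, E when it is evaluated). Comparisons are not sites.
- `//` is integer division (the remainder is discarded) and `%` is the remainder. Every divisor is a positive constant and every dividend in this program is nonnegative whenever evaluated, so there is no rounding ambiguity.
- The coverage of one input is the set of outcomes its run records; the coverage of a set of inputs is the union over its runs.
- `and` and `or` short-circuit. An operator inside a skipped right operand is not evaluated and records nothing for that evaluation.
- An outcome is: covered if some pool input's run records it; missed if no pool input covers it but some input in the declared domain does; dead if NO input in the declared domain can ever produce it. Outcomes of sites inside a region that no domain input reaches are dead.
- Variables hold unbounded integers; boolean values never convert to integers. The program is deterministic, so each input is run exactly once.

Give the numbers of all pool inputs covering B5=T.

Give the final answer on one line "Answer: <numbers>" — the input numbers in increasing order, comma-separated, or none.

input #1 (c=7, u=8): does not record B5=T
input #2 (c=2, u=12): does not record B5=T
input #3 (c=2, u=8): does not record B5=T
input #4 (c=0, u=4): does not record B5=T
input #5 (c=4, u=14): does not record B5=T

Answer: none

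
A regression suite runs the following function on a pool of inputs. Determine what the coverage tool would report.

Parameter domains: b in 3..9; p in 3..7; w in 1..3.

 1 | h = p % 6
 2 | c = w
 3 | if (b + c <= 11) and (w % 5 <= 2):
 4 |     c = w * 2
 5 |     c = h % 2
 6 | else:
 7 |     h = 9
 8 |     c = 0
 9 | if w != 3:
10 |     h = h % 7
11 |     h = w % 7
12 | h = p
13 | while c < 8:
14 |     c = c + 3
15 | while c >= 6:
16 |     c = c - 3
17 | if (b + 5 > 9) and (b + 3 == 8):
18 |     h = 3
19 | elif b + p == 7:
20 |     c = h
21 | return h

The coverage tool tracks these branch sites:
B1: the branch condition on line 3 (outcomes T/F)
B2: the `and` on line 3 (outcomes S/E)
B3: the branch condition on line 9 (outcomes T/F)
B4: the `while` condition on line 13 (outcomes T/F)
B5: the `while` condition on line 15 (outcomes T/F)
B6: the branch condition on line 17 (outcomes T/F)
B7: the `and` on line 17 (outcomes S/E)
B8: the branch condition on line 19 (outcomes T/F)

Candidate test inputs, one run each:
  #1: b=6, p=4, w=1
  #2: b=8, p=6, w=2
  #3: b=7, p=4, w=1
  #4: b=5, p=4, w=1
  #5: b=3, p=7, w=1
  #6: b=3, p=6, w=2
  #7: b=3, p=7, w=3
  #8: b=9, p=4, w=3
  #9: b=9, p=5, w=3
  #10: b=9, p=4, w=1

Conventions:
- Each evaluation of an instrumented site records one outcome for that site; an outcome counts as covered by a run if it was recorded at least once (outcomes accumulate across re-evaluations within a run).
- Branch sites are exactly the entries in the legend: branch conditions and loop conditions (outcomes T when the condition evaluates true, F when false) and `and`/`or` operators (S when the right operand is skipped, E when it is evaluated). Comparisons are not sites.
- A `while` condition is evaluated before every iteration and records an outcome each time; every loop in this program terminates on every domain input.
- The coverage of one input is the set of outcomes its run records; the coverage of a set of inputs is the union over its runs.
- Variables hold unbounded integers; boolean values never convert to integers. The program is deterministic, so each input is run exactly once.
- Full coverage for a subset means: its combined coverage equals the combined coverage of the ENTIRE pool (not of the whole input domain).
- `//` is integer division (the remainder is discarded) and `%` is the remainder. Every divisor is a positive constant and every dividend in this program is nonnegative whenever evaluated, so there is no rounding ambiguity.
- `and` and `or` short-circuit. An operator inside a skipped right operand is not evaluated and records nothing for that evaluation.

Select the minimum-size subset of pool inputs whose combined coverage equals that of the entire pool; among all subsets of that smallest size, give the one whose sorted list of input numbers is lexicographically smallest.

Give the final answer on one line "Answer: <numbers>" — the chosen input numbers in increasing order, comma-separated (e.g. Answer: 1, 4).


input #1, b=6, p=4, w=1: events B2->E, B1->T, B3->T, B4->T, B4->T, B4->T, B4->F, B5->T, B5->T, B5->F, B7->E, B6->F, B8->F; outcomes B1=T, B2=E, B3=T, B4=T, B4=F, B5=T, B5=F, B6=F, B7=E, B8=F
input #2, b=8, p=6, w=2: events B2->E, B1->T, B3->T, B4->T, B4->T, B4->T, B4->F, B5->T, B5->T, B5->F, B7->E, B6->F, B8->F; outcomes B1=T, B2=E, B3=T, B4=T, B4=F, B5=T, B5=F, B6=F, B7=E, B8=F
input #3, b=7, p=4, w=1: events B2->E, B1->T, B3->T, B4->T, B4->T, B4->T, B4->F, B5->T, B5->T, B5->F, B7->E, B6->F, B8->F; outcomes B1=T, B2=E, B3=T, B4=T, B4=F, B5=T, B5=F, B6=F, B7=E, B8=F
input #4, b=5, p=4, w=1: events B2->E, B1->T, B3->T, B4->T, B4->T, B4->T, B4->F, B5->T, B5->T, B5->F, B7->E, B6->T; outcomes B1=T, B2=E, B3=T, B4=T, B4=F, B5=T, B5=F, B6=T, B7=E
input #5, b=3, p=7, w=1: events B2->E, B1->T, B3->T, B4->T, B4->T, B4->T, B4->F, B5->T, B5->T, B5->F, B7->S, B6->F, B8->F; outcomes B1=T, B2=E, B3=T, B4=T, B4=F, B5=T, B5=F, B6=F, B7=S, B8=F
input #6, b=3, p=6, w=2: events B2->E, B1->T, B3->T, B4->T, B4->T, B4->T, B4->F, B5->T, B5->T, B5->F, B7->S, B6->F, B8->F; outcomes B1=T, B2=E, B3=T, B4=T, B4=F, B5=T, B5=F, B6=F, B7=S, B8=F
input #7, b=3, p=7, w=3: events B2->E, B1->F, B3->F, B4->T, B4->T, B4->T, B4->F, B5->T, B5->T, B5->F, B7->S, B6->F, B8->F; outcomes B1=F, B2=E, B3=F, B4=T, B4=F, B5=T, B5=F, B6=F, B7=S, B8=F
input #8, b=9, p=4, w=3: events B2->S, B1->F, B3->F, B4->T, B4->T, B4->T, B4->F, B5->T, B5->T, B5->F, B7->E, B6->F, B8->F; outcomes B1=F, B2=S, B3=F, B4=T, B4=F, B5=T, B5=F, B6=F, B7=E, B8=F
input #9, b=9, p=5, w=3: events B2->S, B1->F, B3->F, B4->T, B4->T, B4->T, B4->F, B5->T, B5->T, B5->F, B7->E, B6->F, B8->F; outcomes B1=F, B2=S, B3=F, B4=T, B4=F, B5=T, B5=F, B6=F, B7=E, B8=F
input #10, b=9, p=4, w=1: events B2->E, B1->T, B3->T, B4->T, B4->T, B4->T, B4->F, B5->T, B5->T, B5->F, B7->E, B6->F, B8->F; outcomes B1=T, B2=E, B3=T, B4=T, B4=F, B5=T, B5=F, B6=F, B7=E, B8=F
the full pool covers 15 outcomes: B1=T, B1=F, B2=S, B2=E, B3=T, B3=F, B4=T, B4=F, B5=T, B5=F, B6=T, B6=F, B7=S, B7=E, B8=F
size 1 is not enough: best union over all size-1 subsets is 10/15
size 2 is not enough: best union over all size-2 subsets is 14/15
at size 3, {4, 5, 8} reaches all 15 outcomes; every lexicographically earlier size-3 subset fails
Answer: 4, 5, 8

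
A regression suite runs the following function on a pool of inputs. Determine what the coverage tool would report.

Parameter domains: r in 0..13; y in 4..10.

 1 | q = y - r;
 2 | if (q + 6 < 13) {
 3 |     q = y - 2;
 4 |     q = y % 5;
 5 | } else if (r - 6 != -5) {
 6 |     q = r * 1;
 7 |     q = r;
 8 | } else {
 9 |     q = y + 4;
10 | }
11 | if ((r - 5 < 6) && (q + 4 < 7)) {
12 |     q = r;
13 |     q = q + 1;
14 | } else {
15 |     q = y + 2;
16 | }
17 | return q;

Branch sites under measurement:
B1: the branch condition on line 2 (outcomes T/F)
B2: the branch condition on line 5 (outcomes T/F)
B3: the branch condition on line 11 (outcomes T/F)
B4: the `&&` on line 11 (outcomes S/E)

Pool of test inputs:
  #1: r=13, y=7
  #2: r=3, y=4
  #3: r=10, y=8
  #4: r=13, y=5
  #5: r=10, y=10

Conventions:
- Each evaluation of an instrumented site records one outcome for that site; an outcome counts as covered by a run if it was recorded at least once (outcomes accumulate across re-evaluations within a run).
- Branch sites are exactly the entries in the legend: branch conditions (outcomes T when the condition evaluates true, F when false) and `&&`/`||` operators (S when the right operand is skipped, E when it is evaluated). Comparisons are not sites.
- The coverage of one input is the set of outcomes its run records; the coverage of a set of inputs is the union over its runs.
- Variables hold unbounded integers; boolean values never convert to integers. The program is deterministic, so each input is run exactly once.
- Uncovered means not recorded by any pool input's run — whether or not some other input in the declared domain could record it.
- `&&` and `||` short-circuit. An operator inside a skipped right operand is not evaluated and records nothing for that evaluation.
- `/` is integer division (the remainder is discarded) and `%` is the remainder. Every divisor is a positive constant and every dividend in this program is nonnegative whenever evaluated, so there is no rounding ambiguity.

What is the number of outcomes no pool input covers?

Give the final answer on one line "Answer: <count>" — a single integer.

#1 (r=13, y=7) -> B1->T, B4->S, B3->F; covered: B1=T, B3=F, B4=S
#2 (r=3, y=4) -> B1->T, B4->E, B3->F; covered: B1=T, B3=F, B4=E
#3 (r=10, y=8) -> B1->T, B4->E, B3->F; covered: B1=T, B3=F, B4=E
#4 (r=13, y=5) -> B1->T, B4->S, B3->F; covered: B1=T, B3=F, B4=S
#5 (r=10, y=10) -> B1->T, B4->E, B3->T; covered: B1=T, B3=T, B4=E
union over the pool: B1=T, B3=T, B3=F, B4=S, B4=E
uncovered (3 of 8): B1=F, B2=T, B2=F

Answer: 3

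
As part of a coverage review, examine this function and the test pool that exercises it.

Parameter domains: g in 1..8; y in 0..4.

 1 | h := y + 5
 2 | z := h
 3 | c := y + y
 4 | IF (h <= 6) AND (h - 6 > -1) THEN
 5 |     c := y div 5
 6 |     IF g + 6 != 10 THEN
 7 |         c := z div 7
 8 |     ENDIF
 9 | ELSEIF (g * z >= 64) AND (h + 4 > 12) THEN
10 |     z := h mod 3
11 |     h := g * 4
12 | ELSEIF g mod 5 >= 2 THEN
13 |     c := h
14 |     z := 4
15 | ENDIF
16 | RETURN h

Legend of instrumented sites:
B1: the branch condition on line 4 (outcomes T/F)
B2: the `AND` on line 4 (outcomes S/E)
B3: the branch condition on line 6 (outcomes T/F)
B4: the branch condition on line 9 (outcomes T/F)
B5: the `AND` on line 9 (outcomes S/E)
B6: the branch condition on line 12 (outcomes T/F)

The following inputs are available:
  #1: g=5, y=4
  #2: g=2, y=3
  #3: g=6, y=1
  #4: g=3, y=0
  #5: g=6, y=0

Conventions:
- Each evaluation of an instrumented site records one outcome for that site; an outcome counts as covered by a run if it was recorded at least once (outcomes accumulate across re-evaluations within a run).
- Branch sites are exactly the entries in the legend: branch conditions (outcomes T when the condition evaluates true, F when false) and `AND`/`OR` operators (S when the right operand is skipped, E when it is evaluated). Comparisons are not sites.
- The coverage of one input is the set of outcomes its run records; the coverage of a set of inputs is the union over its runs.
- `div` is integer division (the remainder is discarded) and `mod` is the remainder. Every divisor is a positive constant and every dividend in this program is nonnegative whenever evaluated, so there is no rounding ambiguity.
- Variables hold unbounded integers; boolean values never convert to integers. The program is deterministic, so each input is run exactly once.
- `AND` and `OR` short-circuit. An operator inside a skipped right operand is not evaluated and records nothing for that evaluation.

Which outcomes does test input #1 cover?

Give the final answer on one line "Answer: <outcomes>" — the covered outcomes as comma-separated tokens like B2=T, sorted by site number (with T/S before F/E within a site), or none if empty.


Tracing the run of input #1 (g=5, y=4):
  B2->S, B1->F, B5->S, B4->F, B6->F
distinct outcomes covered: B1=F, B2=S, B4=F, B5=S, B6=F
Answer: B1=F, B2=S, B4=F, B5=S, B6=F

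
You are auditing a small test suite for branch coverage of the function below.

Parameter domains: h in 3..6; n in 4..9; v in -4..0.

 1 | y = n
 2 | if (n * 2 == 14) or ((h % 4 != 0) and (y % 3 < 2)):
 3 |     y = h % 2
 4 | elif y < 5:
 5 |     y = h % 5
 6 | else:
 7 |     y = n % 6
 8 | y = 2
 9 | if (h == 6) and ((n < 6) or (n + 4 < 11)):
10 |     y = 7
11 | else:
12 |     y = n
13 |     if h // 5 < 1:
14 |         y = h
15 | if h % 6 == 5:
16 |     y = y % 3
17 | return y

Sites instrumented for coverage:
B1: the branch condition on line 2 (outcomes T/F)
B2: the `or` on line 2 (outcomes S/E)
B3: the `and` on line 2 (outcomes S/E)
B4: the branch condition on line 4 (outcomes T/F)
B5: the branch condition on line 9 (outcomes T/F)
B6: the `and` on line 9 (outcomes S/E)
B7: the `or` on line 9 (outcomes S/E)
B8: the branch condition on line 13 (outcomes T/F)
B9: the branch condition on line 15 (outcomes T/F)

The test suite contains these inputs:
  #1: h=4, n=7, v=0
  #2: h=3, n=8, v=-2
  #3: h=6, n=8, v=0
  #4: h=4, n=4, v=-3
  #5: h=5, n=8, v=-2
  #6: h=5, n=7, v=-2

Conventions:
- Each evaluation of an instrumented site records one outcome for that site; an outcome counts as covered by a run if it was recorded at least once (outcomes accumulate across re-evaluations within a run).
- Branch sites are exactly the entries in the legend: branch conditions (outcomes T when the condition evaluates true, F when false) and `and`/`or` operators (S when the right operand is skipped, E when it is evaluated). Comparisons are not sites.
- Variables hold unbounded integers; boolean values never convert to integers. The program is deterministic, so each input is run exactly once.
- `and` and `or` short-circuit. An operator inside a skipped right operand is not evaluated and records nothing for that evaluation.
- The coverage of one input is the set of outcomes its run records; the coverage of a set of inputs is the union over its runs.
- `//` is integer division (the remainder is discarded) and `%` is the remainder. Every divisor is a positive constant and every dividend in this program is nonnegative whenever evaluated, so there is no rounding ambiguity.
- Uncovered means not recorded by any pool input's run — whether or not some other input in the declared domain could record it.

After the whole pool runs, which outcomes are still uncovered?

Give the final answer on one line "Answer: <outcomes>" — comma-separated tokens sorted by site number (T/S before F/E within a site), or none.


#1 (h=4, n=7, v=0) -> covered: B1=T, B2=S, B5=F, B6=S, B8=T, B9=F
#2 (h=3, n=8, v=-2) -> covered: B1=F, B2=E, B3=E, B4=F, B5=F, B6=S, B8=T, B9=F
#3 (h=6, n=8, v=0) -> covered: B1=F, B2=E, B3=E, B4=F, B5=F, B6=E, B7=E, B8=F, B9=F
#4 (h=4, n=4, v=-3) -> covered: B1=F, B2=E, B3=S, B4=T, B5=F, B6=S, B8=T, B9=F
#5 (h=5, n=8, v=-2) -> covered: B1=F, B2=E, B3=E, B4=F, B5=F, B6=S, B8=F, B9=T
#6 (h=5, n=7, v=-2) -> covered: B1=T, B2=S, B5=F, B6=S, B8=F, B9=T
union over the pool: B1=T, B1=F, B2=S, B2=E, B3=S, B3=E, B4=T, B4=F, B5=F, B6=S, B6=E, B7=E, B8=T, B8=F, B9=T, B9=F
uncovered (2 of 18): B5=T, B7=S
Answer: B5=T, B7=S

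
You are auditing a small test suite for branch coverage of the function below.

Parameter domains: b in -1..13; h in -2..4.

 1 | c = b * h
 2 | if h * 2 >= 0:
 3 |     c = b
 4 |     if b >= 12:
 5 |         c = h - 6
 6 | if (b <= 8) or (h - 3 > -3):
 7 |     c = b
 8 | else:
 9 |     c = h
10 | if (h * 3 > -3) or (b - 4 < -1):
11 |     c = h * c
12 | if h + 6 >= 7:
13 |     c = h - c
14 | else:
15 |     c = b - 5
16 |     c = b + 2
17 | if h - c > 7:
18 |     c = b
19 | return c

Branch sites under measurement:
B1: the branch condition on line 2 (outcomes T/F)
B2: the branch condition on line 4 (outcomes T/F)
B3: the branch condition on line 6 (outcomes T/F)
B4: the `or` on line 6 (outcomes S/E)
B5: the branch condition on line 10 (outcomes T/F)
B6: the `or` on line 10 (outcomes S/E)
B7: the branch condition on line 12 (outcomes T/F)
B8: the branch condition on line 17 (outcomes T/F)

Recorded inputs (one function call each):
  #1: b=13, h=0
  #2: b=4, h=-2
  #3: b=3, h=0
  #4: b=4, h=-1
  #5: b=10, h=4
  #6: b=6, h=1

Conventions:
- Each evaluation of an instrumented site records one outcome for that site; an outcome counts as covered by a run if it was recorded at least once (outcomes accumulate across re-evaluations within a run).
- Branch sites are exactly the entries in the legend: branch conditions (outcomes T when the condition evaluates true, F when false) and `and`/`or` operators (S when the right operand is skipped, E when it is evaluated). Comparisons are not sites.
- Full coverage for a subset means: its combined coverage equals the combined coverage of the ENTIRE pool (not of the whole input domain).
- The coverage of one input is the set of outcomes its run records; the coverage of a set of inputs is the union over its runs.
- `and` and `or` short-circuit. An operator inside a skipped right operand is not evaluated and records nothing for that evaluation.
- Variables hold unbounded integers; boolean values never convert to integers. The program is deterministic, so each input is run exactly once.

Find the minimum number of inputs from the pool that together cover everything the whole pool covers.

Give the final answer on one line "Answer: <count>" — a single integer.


test 1 (b=13, h=0) hits B1=T, B2=T, B3=F, B4=E, B5=T, B6=S, B7=F, B8=F
test 2 (b=4, h=-2) hits B1=F, B3=T, B4=S, B5=F, B6=E, B7=F, B8=F
test 3 (b=3, h=0) hits B1=T, B2=F, B3=T, B4=S, B5=T, B6=S, B7=F, B8=F
test 4 (b=4, h=-1) hits B1=F, B3=T, B4=S, B5=F, B6=E, B7=F, B8=F
test 5 (b=10, h=4) hits B1=T, B2=F, B3=T, B4=E, B5=T, B6=S, B7=T, B8=T
test 6 (b=6, h=1) hits B1=T, B2=F, B3=T, B4=S, B5=T, B6=S, B7=T, B8=F
pool-wide coverage (16 outcomes): B1=T, B1=F, B2=T, B2=F, B3=T, B3=F, B4=S, B4=E, B5=T, B5=F, B6=S, B6=E, B7=T, B7=F, B8=T, B8=F
every size-1 subset falls short of the 16 outcomes (best: 8/16)
every size-2 subset falls short of the 16 outcomes (best: 14/16)
the canonical winner is {1, 2, 5}: size 3, full 16-outcome coverage, earliest index list among size-3 covers
Answer: 3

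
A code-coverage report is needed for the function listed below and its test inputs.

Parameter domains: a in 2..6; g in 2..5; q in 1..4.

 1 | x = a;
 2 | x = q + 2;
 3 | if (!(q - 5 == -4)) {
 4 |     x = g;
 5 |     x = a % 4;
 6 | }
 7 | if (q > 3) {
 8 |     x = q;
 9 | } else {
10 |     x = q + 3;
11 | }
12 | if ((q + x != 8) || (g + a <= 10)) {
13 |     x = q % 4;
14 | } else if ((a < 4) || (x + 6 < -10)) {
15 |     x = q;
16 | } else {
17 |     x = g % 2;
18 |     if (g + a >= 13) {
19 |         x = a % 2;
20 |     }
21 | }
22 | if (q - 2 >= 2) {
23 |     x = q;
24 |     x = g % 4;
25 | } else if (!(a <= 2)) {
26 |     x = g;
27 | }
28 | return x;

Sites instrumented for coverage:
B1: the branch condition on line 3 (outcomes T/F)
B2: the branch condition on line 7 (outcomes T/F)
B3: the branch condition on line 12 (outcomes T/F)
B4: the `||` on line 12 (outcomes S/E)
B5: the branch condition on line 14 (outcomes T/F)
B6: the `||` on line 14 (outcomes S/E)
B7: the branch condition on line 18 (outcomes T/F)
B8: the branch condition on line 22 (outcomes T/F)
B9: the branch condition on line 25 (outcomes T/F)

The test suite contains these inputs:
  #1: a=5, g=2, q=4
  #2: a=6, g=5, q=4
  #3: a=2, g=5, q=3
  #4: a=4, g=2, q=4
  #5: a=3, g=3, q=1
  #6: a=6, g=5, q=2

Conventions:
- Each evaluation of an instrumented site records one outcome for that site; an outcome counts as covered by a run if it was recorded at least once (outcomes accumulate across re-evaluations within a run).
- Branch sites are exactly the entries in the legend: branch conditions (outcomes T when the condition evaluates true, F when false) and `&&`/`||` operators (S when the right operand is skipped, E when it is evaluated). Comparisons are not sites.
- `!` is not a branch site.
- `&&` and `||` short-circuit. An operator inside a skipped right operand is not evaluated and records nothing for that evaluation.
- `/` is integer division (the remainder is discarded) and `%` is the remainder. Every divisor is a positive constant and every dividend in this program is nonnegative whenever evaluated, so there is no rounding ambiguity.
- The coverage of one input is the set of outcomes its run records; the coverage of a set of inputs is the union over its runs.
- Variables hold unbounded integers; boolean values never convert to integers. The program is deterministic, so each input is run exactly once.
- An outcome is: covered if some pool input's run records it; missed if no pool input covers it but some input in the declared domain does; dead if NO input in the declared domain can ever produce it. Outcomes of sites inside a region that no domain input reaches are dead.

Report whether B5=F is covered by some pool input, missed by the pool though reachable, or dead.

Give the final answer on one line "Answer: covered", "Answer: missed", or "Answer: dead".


B5=F is recorded by pool input(s) 2 -> covered
Answer: covered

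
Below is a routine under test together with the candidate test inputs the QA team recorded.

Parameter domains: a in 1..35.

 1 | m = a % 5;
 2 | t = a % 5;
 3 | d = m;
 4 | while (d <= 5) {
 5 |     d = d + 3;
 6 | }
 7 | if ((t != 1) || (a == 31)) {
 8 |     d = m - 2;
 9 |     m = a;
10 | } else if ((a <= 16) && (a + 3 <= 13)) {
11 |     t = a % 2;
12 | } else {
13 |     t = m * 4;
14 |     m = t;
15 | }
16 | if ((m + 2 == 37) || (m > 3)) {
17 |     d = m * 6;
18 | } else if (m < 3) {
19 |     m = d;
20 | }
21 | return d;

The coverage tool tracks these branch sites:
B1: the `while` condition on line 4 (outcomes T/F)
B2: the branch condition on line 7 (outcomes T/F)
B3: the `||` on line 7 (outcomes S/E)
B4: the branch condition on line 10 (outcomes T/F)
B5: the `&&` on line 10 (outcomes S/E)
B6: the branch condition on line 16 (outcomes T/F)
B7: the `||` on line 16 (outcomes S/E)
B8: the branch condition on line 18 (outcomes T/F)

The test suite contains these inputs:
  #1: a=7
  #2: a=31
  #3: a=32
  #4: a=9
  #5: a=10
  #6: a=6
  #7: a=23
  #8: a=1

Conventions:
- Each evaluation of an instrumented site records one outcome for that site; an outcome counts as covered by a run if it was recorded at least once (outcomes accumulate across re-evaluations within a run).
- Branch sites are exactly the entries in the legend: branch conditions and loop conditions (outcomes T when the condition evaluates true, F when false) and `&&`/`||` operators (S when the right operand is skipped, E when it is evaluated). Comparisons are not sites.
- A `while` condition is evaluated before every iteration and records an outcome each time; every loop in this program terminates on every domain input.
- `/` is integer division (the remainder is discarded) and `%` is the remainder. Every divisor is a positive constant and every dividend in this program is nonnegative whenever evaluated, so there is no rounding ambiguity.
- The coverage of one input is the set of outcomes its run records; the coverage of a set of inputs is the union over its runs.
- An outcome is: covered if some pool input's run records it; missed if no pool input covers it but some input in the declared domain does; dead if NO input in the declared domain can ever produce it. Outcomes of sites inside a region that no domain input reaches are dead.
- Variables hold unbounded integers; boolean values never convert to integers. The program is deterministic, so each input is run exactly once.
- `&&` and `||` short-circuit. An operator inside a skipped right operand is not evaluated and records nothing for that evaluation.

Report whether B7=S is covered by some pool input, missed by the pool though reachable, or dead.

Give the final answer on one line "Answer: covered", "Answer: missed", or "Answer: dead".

no pool input records B7=S
but domain input (a=35) does record it -> reachable, so missed

Answer: missed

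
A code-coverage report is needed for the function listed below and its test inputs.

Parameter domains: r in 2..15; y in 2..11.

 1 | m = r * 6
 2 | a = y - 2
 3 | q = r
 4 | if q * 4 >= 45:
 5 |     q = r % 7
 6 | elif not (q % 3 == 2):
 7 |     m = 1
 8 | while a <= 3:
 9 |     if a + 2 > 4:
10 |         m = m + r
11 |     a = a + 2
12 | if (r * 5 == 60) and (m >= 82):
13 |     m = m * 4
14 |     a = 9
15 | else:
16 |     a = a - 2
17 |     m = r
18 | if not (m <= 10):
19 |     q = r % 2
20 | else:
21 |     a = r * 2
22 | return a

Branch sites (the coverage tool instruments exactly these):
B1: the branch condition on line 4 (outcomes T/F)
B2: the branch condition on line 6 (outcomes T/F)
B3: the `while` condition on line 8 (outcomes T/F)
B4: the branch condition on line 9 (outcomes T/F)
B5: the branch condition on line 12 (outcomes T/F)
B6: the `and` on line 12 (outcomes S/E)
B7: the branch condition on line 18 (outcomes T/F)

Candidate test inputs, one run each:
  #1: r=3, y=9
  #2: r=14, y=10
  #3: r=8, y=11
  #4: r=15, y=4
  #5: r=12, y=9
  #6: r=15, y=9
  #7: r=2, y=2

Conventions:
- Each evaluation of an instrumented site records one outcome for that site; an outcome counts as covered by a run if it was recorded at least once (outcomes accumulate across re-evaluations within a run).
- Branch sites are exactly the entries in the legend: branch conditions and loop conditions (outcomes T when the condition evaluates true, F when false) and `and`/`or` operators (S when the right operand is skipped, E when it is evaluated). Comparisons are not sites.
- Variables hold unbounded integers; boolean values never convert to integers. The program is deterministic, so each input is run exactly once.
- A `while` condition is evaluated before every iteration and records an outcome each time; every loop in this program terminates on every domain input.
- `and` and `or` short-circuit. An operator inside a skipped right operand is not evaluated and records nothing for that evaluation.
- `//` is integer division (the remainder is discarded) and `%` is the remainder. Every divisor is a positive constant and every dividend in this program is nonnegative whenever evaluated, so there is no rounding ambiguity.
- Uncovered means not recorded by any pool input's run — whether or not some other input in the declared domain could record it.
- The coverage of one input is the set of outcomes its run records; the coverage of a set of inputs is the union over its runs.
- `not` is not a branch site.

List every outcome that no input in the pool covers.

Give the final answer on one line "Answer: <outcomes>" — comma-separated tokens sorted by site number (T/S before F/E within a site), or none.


test 1 (r=3, y=9) fires B1->F, B2->T, B3->F, B6->S, B5->F, B7->F; hits B1=F, B2=T, B3=F, B5=F, B6=S, B7=F
test 2 (r=14, y=10) fires B1->T, B3->F, B6->S, B5->F, B7->T; hits B1=T, B3=F, B5=F, B6=S, B7=T
test 3 (r=8, y=11) fires B1->F, B2->F, B3->F, B6->S, B5->F, B7->F; hits B1=F, B2=F, B3=F, B5=F, B6=S, B7=F
test 4 (r=15, y=4) fires B1->T, B3->T, B4->F, B3->F, B6->S, B5->F, B7->T; hits B1=T, B3=T, B3=F, B4=F, B5=F, B6=S, B7=T
test 5 (r=12, y=9) fires B1->T, B3->F, B6->E, B5->F, B7->T; hits B1=T, B3=F, B5=F, B6=E, B7=T
test 6 (r=15, y=9) fires B1->T, B3->F, B6->S, B5->F, B7->T; hits B1=T, B3=F, B5=F, B6=S, B7=T
test 7 (r=2, y=2) fires B1->F, B2->F, B3->T, B4->F, B3->T, B4->F, B3->F, B6->S, B5->F, B7->F; hits B1=F, B2=F, B3=T, B3=F, B4=F, B5=F, B6=S, B7=F
union over the pool: B1=T, B1=F, B2=T, B2=F, B3=T, B3=F, B4=F, B5=F, B6=S, B6=E, B7=T, B7=F
uncovered (2 of 14): B4=T, B5=T
Answer: B4=T, B5=T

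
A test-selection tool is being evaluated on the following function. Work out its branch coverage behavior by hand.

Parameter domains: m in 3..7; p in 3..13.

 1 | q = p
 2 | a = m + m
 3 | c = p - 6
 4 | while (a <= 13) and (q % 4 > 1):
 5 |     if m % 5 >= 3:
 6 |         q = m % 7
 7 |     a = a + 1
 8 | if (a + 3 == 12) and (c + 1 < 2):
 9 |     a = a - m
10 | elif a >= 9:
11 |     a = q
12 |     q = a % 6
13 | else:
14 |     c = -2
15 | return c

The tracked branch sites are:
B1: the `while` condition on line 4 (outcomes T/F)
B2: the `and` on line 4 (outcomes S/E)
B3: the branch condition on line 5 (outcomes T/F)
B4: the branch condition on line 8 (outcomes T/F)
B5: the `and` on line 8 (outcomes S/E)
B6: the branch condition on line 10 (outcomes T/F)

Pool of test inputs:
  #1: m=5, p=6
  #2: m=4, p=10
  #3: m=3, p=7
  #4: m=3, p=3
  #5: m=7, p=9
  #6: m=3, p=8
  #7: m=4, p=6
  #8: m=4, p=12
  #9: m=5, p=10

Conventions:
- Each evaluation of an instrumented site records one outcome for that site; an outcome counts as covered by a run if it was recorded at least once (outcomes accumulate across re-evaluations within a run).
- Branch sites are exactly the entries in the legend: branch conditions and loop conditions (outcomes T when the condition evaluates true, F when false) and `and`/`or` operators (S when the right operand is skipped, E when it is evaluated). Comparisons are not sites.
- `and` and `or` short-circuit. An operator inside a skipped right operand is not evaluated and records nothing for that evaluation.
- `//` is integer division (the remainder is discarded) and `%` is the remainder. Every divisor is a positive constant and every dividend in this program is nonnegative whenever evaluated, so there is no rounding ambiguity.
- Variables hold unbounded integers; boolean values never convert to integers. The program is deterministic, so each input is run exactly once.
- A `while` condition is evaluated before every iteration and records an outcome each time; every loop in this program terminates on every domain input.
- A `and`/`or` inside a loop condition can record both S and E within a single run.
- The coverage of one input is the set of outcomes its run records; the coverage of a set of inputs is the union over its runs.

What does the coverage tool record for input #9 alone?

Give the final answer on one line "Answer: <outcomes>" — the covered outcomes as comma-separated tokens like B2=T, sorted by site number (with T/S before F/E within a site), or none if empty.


Event log for input #9 (m=5, p=10):
  B2->E, B1->T, B3->F, B2->E, B1->T, B3->F, B2->E, B1->T, B3->F, B2->E
  B1->T, B3->F, B2->S, B1->F, B5->S, B4->F, B6->T
distinct outcomes covered: B1=T, B1=F, B2=S, B2=E, B3=F, B4=F, B5=S, B6=T
Answer: B1=T, B1=F, B2=S, B2=E, B3=F, B4=F, B5=S, B6=T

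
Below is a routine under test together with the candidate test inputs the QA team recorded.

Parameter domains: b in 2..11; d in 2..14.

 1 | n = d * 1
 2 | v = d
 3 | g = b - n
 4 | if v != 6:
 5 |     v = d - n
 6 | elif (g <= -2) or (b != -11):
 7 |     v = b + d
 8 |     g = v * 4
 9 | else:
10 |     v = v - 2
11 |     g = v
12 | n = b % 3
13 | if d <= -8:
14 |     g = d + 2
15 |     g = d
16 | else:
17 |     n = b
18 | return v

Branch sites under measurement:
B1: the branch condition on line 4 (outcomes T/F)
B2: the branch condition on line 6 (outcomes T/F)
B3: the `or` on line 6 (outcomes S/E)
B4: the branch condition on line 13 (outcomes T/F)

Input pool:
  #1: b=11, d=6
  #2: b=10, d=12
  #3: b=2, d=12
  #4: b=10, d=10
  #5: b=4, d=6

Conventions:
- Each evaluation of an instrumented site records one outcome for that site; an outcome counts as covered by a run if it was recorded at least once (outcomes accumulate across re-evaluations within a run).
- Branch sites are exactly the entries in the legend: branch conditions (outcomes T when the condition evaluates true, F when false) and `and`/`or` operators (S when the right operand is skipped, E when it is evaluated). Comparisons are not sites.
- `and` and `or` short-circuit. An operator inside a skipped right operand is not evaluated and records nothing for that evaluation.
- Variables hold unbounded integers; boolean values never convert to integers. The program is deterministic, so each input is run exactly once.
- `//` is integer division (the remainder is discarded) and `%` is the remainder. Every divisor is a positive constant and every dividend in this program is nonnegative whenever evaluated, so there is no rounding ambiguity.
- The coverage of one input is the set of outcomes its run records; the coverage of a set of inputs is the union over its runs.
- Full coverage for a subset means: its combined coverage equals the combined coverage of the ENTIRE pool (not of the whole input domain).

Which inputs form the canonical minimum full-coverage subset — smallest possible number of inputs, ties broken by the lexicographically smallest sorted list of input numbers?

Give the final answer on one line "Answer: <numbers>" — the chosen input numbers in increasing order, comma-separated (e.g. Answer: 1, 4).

input #1 (b=11, d=6): events B1->F, B3->E, B2->T, B4->F; covers B1=F, B2=T, B3=E, B4=F
input #2 (b=10, d=12): events B1->T, B4->F; covers B1=T, B4=F
input #3 (b=2, d=12): events B1->T, B4->F; covers B1=T, B4=F
input #4 (b=10, d=10): events B1->T, B4->F; covers B1=T, B4=F
input #5 (b=4, d=6): events B1->F, B3->S, B2->T, B4->F; covers B1=F, B2=T, B3=S, B4=F
together the pool reaches 6 outcomes: B1=T, B1=F, B2=T, B3=S, B3=E, B4=F
no size-1 subset reaches all 6 outcomes (best union: 4/6)
no size-2 subset reaches all 6 outcomes (best union: 5/6)
size 3: inputs {1, 2, 5} cover all 6 outcomes, and no lexicographically smaller subset of this size does

Answer: 1, 2, 5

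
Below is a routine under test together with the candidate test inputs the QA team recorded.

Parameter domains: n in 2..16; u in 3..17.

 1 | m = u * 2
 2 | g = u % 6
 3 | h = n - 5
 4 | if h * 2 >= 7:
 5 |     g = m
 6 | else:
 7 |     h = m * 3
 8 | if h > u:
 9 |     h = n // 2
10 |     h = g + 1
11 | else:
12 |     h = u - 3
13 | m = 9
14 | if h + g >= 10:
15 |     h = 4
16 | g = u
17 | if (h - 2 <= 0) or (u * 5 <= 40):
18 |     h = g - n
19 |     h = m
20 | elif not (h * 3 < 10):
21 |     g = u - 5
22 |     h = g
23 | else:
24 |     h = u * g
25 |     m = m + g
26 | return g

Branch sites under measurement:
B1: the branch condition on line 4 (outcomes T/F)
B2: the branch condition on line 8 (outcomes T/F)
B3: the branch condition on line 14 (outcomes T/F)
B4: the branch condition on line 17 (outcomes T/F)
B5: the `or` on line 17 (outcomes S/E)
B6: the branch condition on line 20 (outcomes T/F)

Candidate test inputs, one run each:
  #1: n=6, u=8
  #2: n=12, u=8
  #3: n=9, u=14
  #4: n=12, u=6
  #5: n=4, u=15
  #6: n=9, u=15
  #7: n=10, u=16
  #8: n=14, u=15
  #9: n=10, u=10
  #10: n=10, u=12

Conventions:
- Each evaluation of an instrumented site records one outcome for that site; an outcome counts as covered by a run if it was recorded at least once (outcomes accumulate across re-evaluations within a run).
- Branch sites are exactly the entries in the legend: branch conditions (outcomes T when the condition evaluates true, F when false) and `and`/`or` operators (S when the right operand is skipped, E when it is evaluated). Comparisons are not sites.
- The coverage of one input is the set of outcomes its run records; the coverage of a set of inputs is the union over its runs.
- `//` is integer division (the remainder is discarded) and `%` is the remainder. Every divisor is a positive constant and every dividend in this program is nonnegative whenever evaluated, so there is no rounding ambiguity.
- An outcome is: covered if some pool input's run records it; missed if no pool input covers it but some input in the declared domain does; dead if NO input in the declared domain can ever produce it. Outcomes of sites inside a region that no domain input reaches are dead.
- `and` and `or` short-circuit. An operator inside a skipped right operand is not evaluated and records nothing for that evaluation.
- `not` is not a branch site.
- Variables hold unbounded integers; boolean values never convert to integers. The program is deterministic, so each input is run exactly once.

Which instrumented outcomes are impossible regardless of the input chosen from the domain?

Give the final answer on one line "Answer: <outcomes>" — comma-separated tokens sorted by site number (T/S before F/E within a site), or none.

sweeping the full domain (225 inputs) for each outcome:
  reachable outcomes have witnesses, e.g. B1=T (e.g. n=9, u=3), B1=F (e.g. n=2, u=3), B2=T (e.g. n=2, u=3), B2=F (e.g. n=9, u=4)

Answer: none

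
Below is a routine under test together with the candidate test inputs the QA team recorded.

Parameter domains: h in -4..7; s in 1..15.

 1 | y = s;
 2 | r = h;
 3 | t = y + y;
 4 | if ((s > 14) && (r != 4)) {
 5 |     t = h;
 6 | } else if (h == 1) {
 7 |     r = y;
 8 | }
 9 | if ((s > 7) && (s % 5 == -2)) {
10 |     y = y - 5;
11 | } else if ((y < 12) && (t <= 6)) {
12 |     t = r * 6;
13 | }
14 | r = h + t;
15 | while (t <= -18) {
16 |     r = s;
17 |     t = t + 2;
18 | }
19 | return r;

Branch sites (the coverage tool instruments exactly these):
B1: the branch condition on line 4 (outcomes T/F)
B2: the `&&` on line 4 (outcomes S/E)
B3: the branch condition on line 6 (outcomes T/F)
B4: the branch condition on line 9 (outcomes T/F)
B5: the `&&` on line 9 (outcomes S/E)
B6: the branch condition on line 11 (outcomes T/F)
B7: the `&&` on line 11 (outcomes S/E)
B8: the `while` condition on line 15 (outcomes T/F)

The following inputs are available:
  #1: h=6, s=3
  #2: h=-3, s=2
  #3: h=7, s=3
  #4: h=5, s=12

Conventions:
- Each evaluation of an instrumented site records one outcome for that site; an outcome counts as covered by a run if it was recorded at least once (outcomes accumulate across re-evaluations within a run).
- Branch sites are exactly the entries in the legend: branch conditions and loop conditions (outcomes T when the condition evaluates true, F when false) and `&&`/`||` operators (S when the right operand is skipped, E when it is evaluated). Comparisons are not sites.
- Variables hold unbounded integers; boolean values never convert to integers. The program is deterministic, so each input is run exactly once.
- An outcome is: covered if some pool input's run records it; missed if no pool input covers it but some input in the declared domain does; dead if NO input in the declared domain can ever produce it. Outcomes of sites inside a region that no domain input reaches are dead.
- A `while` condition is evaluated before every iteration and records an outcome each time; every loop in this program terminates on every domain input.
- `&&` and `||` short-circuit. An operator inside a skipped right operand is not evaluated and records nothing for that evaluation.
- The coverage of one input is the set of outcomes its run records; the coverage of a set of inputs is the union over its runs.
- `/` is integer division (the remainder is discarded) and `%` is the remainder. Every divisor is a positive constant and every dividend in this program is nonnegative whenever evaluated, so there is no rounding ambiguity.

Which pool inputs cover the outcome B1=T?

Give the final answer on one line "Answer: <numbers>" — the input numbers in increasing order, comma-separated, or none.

input #1 (h=6, s=3): never hits B1=T
input #2 (h=-3, s=2): never hits B1=T
input #3 (h=7, s=3): never hits B1=T
input #4 (h=5, s=12): never hits B1=T

Answer: none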